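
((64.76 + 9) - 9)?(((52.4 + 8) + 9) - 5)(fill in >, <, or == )>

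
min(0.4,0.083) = 0.083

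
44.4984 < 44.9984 True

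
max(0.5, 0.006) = 0.5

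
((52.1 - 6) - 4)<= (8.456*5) True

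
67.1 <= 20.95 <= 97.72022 False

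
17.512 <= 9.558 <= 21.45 False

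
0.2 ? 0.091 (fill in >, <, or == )>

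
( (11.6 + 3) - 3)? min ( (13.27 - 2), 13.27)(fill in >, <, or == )>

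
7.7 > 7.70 False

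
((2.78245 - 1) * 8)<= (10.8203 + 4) True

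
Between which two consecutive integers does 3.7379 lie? 3 and 4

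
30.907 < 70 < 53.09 False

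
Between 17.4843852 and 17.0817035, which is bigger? 17.4843852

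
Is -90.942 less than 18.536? Yes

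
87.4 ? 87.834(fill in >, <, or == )<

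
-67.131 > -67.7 True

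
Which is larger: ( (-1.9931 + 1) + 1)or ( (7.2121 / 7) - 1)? ( (7.2121 / 7) - 1)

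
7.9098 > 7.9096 True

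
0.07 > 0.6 False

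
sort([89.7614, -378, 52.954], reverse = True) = [89.7614, 52.954, -378]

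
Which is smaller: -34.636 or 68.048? -34.636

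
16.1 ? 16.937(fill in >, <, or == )<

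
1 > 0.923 True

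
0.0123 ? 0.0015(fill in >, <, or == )>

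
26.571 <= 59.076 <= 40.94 False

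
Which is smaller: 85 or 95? 85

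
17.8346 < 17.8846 True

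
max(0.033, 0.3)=0.3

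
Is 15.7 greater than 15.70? No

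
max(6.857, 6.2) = 6.857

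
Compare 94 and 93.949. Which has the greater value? 94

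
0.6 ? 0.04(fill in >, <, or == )>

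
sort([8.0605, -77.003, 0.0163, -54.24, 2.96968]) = [-77.003, -54.24, 0.0163, 2.96968, 8.0605]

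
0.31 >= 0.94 False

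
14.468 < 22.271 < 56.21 True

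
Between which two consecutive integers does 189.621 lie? 189 and 190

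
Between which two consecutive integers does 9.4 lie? 9 and 10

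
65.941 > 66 False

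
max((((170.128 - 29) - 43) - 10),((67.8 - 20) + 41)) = 88.8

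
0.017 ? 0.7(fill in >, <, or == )<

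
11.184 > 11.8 False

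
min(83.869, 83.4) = 83.4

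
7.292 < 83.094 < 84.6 True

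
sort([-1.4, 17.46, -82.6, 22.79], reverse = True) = [22.79, 17.46, -1.4, -82.6]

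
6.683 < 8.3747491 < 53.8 True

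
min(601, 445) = 445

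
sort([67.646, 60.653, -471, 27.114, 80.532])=[-471, 27.114, 60.653, 67.646, 80.532]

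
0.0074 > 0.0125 False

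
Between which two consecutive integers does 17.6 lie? 17 and 18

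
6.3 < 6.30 False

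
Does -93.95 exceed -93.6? No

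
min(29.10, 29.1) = 29.10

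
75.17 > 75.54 False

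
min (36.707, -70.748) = -70.748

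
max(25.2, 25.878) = 25.878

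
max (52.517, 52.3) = 52.517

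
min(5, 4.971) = 4.971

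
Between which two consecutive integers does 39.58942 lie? 39 and 40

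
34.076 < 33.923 False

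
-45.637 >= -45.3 False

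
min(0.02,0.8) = 0.02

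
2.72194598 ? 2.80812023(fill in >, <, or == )<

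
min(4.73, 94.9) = 4.73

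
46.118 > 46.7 False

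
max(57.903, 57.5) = 57.903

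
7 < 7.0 False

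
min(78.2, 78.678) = 78.2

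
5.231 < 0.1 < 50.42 False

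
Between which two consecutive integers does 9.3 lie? 9 and 10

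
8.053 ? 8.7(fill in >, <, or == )<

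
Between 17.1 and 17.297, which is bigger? 17.297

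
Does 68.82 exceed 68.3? Yes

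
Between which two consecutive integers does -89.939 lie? -90 and -89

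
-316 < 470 True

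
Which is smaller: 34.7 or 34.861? 34.7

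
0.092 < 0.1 True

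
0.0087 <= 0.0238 True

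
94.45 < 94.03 False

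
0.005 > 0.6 False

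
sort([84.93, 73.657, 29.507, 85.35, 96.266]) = [29.507, 73.657, 84.93, 85.35, 96.266]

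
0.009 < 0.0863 True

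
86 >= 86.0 True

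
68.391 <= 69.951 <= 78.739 True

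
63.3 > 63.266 True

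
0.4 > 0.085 True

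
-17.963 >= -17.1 False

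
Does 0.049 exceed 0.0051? Yes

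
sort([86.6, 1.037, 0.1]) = [0.1, 1.037, 86.6]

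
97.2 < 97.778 True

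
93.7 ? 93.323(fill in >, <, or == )>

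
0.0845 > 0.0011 True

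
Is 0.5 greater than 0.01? Yes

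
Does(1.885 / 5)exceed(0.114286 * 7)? No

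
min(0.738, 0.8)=0.738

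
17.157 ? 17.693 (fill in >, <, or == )<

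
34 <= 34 True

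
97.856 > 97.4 True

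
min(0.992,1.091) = 0.992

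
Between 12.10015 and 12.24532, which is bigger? 12.24532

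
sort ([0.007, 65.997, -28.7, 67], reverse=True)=[67, 65.997, 0.007, -28.7]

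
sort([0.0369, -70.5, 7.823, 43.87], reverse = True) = [43.87, 7.823, 0.0369, -70.5]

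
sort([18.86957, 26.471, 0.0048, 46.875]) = [0.0048, 18.86957, 26.471, 46.875]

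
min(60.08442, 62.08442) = 60.08442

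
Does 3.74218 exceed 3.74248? No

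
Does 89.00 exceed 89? No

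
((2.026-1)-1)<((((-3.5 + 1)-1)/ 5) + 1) True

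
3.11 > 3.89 False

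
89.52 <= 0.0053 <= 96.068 False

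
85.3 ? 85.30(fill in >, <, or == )==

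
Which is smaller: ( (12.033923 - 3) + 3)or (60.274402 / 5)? ( (12.033923 - 3) + 3)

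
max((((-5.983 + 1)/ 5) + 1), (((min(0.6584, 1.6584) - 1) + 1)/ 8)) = 0.0823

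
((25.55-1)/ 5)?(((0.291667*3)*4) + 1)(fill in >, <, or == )>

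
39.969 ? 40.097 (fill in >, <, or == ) <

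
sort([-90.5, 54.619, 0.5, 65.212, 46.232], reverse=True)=[65.212, 54.619, 46.232, 0.5, -90.5]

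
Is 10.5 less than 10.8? Yes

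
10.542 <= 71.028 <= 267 True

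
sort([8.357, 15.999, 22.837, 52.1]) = [8.357, 15.999, 22.837, 52.1]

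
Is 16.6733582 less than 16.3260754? No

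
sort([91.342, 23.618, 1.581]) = [1.581, 23.618, 91.342]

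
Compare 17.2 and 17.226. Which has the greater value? 17.226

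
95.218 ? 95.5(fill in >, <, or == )<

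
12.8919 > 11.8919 True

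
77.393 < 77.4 True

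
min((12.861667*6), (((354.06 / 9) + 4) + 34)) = 77.170002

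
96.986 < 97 True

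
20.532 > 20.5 True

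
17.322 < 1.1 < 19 False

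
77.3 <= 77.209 False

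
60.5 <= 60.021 False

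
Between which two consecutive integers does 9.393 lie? 9 and 10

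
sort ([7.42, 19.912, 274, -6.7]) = [-6.7, 7.42, 19.912, 274]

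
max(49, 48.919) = 49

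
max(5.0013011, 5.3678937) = 5.3678937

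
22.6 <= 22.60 True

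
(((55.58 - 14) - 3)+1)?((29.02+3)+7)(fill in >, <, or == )>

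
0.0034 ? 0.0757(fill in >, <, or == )<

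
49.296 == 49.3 False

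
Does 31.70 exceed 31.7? No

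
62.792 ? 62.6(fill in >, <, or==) >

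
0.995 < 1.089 True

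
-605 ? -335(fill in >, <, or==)<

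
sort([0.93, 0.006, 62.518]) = [0.006, 0.93, 62.518]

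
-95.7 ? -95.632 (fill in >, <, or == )<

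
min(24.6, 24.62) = 24.6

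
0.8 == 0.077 False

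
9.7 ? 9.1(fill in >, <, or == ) >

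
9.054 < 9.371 True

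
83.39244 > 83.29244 True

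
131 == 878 False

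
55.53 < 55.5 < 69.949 False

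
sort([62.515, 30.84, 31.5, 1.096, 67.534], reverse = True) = [67.534, 62.515, 31.5, 30.84, 1.096]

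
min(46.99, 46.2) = 46.2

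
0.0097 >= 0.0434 False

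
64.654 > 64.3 True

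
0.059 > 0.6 False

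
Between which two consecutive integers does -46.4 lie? -47 and -46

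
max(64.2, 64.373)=64.373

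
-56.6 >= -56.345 False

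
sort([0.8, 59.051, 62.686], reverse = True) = [62.686, 59.051, 0.8]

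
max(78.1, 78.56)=78.56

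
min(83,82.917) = 82.917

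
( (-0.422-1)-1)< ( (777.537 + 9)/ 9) True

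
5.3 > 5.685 False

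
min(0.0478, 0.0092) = 0.0092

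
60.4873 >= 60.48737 False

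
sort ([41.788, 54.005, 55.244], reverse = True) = [55.244, 54.005, 41.788]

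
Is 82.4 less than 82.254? No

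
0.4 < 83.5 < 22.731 False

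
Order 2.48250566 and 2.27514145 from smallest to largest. 2.27514145, 2.48250566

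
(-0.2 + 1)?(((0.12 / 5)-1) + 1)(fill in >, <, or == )>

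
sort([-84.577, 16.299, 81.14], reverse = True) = [81.14, 16.299, -84.577]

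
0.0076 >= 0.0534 False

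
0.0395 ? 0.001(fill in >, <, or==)>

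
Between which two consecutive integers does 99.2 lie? 99 and 100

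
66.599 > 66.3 True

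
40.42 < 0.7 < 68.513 False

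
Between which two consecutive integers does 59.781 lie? 59 and 60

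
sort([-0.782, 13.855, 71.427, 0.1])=[-0.782, 0.1, 13.855, 71.427]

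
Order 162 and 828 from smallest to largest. 162, 828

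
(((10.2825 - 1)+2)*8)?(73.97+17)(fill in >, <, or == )<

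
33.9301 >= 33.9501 False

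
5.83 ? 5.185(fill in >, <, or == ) >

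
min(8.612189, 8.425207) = 8.425207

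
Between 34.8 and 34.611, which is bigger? 34.8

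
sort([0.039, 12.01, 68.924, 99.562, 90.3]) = [0.039, 12.01, 68.924, 90.3, 99.562]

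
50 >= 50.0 True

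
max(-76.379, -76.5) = -76.379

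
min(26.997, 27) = 26.997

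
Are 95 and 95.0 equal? Yes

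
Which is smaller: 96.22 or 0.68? 0.68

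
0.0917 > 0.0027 True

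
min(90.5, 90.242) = 90.242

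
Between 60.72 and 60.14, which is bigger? 60.72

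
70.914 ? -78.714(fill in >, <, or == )>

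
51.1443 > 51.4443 False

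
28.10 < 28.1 False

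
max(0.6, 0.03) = 0.6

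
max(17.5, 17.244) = 17.5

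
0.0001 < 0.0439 True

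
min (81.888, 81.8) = 81.8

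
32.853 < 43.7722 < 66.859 True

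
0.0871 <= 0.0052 False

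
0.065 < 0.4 True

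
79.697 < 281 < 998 True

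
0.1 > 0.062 True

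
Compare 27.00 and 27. They are equal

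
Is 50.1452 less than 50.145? No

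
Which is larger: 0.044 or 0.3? 0.3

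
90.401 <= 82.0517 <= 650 False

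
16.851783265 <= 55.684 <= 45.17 False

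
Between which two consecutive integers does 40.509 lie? 40 and 41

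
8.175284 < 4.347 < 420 False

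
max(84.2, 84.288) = 84.288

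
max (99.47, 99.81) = 99.81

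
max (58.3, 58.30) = 58.30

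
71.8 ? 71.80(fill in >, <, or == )==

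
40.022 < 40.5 True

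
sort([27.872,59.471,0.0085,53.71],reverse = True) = [59.471,53.71,27.872,0.0085]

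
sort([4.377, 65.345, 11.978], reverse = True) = [65.345, 11.978, 4.377]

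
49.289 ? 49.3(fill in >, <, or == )<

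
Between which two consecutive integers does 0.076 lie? 0 and 1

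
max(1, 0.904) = 1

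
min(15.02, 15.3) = 15.02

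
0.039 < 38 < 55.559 True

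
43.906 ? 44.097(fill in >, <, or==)<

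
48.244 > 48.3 False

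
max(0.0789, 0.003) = 0.0789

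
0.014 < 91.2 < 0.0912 False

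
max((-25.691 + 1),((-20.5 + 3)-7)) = -24.5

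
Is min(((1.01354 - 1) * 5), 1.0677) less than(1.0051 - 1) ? No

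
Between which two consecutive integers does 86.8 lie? 86 and 87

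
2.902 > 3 False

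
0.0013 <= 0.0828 True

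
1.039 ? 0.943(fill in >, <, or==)>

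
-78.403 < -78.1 True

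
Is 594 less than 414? No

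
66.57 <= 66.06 False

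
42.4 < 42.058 False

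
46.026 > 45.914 True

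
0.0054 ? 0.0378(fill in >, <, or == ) <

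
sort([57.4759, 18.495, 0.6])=[0.6, 18.495, 57.4759]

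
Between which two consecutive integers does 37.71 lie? 37 and 38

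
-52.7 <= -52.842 False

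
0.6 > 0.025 True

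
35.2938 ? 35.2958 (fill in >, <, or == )<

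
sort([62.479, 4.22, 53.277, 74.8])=[4.22, 53.277, 62.479, 74.8]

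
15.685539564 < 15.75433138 True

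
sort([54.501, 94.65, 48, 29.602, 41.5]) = [29.602, 41.5, 48, 54.501, 94.65]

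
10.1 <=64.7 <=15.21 False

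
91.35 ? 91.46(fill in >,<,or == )<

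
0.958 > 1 False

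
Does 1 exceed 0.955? Yes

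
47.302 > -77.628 True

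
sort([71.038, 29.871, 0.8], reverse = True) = [71.038, 29.871, 0.8]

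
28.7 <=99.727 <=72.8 False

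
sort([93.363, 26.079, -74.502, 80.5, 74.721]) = [-74.502, 26.079, 74.721, 80.5, 93.363]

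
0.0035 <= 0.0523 True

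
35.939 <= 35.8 False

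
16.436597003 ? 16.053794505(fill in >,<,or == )>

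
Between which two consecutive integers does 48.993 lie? 48 and 49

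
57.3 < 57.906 True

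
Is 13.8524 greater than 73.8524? No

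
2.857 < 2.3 False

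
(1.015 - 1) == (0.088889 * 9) False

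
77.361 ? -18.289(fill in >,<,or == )>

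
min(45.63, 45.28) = 45.28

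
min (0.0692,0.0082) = 0.0082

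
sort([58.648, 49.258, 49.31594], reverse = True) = [58.648, 49.31594, 49.258]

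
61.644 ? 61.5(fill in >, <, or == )>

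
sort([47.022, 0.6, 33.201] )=[0.6, 33.201, 47.022]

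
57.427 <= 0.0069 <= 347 False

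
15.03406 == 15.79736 False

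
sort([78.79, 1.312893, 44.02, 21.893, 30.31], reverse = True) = [78.79, 44.02, 30.31, 21.893, 1.312893]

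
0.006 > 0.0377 False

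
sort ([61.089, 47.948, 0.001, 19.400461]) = [0.001, 19.400461, 47.948, 61.089]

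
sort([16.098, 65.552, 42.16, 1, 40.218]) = [1, 16.098, 40.218, 42.16, 65.552]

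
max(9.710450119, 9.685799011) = 9.710450119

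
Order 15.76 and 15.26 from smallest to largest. 15.26, 15.76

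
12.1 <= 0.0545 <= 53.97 False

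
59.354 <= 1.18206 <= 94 False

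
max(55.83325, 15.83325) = 55.83325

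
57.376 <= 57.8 True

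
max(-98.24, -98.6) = -98.24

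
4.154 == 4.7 False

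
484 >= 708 False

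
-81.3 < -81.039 True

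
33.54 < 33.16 False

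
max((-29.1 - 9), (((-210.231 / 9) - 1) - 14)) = -38.1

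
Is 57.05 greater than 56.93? Yes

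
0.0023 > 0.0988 False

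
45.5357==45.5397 False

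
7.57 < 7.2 False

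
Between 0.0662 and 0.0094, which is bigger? 0.0662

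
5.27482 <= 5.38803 True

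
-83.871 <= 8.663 True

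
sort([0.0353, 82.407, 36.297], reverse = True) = [82.407, 36.297, 0.0353]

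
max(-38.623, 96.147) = 96.147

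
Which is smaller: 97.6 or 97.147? 97.147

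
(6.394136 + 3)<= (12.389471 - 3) False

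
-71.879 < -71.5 True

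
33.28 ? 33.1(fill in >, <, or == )>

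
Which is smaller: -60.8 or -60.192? -60.8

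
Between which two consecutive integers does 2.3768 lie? 2 and 3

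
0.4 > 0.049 True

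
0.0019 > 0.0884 False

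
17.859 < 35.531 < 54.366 True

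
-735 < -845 False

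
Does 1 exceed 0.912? Yes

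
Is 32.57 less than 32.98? Yes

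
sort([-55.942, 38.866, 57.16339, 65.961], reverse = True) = [65.961, 57.16339, 38.866, -55.942]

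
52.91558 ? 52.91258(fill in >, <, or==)>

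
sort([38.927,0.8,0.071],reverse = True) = [38.927,0.8,0.071]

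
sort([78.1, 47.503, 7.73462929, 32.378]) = [7.73462929, 32.378, 47.503, 78.1]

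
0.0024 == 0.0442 False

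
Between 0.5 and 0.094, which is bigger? 0.5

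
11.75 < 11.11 False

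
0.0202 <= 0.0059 False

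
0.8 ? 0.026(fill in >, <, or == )>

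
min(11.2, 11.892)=11.2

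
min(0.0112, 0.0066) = 0.0066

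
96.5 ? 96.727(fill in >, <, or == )<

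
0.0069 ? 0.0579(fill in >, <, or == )<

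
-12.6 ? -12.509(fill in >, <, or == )<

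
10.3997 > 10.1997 True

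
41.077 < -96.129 False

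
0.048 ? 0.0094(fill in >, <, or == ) >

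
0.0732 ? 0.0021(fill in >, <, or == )>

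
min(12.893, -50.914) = -50.914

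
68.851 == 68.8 False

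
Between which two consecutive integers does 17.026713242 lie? 17 and 18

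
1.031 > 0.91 True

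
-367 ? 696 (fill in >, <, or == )<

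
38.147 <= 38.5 True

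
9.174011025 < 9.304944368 True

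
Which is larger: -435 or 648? 648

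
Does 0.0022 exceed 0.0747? No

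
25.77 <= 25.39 False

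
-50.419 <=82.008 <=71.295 False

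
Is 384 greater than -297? Yes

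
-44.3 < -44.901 False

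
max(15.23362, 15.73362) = 15.73362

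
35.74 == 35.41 False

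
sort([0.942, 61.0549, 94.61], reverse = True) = [94.61, 61.0549, 0.942]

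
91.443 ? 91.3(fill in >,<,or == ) >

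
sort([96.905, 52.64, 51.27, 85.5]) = [51.27, 52.64, 85.5, 96.905]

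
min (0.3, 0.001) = 0.001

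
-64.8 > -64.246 False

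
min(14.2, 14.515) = 14.2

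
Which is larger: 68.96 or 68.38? 68.96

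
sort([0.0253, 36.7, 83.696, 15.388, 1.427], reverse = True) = [83.696, 36.7, 15.388, 1.427, 0.0253]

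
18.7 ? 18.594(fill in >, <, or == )>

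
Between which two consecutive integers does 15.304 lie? 15 and 16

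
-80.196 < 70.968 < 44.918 False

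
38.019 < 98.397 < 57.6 False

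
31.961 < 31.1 False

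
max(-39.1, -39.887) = -39.1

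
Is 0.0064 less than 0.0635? Yes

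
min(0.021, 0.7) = 0.021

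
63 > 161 False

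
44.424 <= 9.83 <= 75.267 False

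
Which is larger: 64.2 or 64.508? 64.508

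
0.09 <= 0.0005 False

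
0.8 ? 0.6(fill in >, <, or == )>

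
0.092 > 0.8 False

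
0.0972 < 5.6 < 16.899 True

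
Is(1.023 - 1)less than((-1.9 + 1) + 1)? Yes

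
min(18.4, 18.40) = 18.4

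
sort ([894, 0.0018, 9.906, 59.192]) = [0.0018, 9.906, 59.192, 894]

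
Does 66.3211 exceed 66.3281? No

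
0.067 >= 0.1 False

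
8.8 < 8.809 True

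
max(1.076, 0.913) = 1.076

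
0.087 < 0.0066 False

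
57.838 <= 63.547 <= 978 True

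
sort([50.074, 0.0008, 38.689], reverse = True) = [50.074, 38.689, 0.0008]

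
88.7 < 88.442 False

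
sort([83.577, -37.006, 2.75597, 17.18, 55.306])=[-37.006, 2.75597, 17.18, 55.306, 83.577]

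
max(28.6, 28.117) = 28.6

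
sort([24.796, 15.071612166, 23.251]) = [15.071612166, 23.251, 24.796]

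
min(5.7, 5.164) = 5.164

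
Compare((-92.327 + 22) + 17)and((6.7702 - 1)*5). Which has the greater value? ((6.7702 - 1)*5)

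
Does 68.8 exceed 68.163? Yes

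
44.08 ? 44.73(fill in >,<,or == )<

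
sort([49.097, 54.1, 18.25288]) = [18.25288, 49.097, 54.1]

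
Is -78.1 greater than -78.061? No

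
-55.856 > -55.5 False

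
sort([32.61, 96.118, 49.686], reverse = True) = [96.118, 49.686, 32.61]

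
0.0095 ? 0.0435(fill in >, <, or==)<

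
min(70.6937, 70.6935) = 70.6935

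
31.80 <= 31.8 True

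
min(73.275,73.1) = 73.1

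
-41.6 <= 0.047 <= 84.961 True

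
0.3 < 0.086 False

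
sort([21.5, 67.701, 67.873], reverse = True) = [67.873, 67.701, 21.5]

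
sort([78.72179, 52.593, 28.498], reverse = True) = [78.72179, 52.593, 28.498]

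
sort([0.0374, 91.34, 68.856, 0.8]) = [0.0374, 0.8, 68.856, 91.34]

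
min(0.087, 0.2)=0.087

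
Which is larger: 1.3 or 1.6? 1.6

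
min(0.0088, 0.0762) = 0.0088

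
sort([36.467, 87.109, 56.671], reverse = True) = [87.109, 56.671, 36.467]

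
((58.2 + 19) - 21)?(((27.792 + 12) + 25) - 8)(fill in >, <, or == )<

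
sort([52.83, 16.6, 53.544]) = [16.6, 52.83, 53.544]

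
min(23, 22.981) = 22.981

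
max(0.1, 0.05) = 0.1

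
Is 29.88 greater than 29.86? Yes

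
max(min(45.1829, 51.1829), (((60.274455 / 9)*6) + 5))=45.18297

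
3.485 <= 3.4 False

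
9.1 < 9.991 True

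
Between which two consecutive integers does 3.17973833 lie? 3 and 4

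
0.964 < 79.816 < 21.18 False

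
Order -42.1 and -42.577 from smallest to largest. -42.577,-42.1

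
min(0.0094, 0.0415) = 0.0094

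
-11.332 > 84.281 False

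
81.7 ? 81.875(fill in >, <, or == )<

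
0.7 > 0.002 True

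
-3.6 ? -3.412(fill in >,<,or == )<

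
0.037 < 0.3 True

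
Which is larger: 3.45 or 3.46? 3.46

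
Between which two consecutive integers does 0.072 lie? 0 and 1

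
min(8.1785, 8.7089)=8.1785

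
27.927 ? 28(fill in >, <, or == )<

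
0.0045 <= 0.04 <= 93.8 True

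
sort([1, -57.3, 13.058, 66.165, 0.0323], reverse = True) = [66.165, 13.058, 1, 0.0323, -57.3]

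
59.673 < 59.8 True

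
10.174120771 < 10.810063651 True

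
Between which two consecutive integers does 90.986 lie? 90 and 91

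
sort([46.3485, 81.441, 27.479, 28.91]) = [27.479, 28.91, 46.3485, 81.441]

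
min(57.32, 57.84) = 57.32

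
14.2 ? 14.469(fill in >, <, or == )<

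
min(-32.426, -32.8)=-32.8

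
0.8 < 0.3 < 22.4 False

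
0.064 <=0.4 True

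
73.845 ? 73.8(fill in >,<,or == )>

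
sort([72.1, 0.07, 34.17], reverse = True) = [72.1, 34.17, 0.07]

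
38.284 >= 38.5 False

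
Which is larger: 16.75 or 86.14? 86.14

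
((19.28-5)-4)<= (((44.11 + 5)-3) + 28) True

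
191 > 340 False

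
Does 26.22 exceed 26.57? No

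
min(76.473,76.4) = 76.4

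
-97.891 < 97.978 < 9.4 False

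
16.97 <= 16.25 False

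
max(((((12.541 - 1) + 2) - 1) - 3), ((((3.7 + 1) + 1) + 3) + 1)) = 9.7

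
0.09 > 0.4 False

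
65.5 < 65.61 True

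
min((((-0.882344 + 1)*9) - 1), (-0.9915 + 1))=0.0085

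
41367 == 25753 False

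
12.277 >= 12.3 False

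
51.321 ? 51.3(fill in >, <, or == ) >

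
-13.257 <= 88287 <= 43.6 False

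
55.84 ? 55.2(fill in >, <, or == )>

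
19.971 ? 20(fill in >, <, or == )<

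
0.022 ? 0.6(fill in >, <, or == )<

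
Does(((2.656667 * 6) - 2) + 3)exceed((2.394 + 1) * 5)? No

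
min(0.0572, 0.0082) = 0.0082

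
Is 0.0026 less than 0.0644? Yes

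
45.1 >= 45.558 False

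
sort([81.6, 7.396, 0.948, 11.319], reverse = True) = [81.6, 11.319, 7.396, 0.948]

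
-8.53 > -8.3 False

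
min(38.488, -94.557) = -94.557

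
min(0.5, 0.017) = 0.017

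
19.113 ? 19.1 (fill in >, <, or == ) >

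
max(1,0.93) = 1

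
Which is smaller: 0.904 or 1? 0.904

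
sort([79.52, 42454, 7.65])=[7.65, 79.52, 42454]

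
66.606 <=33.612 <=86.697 False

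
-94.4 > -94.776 True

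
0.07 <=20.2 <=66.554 True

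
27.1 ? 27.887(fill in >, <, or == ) <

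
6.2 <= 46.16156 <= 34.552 False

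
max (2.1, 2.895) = 2.895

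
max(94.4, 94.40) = 94.40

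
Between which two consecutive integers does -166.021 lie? -167 and -166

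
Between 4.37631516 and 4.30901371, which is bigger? 4.37631516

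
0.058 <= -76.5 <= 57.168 False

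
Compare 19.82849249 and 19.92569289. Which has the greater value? 19.92569289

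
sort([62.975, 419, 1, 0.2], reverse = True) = [419, 62.975, 1, 0.2]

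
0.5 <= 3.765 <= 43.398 True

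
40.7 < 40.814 True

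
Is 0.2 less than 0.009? No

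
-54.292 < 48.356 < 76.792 True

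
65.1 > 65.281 False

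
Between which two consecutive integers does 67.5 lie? 67 and 68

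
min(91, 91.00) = 91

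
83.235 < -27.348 False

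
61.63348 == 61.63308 False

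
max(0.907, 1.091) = 1.091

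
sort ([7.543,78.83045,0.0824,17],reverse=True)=[78.83045,17,7.543,0.0824]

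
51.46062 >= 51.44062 True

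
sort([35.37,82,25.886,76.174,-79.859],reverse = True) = [82,76.174,35.37,25.886,-79.859]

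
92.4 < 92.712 True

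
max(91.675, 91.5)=91.675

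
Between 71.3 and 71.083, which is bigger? 71.3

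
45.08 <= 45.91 True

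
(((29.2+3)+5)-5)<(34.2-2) False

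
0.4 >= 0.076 True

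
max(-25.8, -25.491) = -25.491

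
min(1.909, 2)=1.909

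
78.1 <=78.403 True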